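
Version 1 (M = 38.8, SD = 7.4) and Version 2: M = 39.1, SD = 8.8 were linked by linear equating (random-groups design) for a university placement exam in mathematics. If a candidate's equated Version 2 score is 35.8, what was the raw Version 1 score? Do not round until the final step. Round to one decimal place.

Invert y = (SD_Y/SD_X)(x − M_X) + M_Y:
x = (SD_X/SD_Y)(y − M_Y) + M_X = (7.4/8.8)(35.8 − 39.1) + 38.8
x = 0.840909 × -3.300 + 38.8 = 36.0

36.0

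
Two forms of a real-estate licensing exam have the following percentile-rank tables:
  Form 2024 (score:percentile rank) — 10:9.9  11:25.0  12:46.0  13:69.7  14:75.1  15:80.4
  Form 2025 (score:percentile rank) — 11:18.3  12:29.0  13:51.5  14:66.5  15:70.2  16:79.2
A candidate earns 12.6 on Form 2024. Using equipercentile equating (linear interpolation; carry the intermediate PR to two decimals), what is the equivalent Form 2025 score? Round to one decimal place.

13.6

PR of 12.6 on Form 2024: 46.0 + (12.6 − 12)/(13 − 12) × (69.7 − 46.0) = 60.22
On Form 2025, PR 60.22 falls between score 13 (PR 51.5) and 14 (PR 66.5).
Interpolate: 13 + (60.22 − 51.5)/(66.5 − 51.5) × (14 − 13) = 13.6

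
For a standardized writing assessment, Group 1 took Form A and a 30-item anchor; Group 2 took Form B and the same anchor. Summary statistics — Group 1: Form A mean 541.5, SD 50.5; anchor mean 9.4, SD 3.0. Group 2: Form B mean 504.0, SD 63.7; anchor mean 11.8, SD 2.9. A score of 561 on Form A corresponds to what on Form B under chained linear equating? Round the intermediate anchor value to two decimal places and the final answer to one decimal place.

Form A → anchor (Group 1): v = (3.0/50.5)(561 − 541.5) + 9.4 = 10.56
anchor → Form B (Group 2): y = (63.7/2.9)(10.56 − 11.8) + 504.0 = 476.8

476.8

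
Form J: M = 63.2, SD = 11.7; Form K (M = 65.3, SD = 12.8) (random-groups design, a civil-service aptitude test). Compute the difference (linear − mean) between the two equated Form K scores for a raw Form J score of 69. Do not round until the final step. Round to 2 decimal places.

0.55

Mean-equated: 69 + (65.3 − 63.2) = 71.10
Linear-equated: (12.8/11.7)(69 − 63.2) + 65.3 = 71.645
Difference = 71.645 − 71.10 = 0.55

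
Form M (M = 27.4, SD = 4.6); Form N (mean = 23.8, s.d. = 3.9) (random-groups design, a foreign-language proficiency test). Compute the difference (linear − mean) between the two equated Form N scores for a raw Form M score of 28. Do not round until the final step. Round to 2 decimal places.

Mean-equated: 28 + (23.8 − 27.4) = 24.40
Linear-equated: (3.9/4.6)(28 − 27.4) + 23.8 = 24.309
Difference = 24.309 − 24.40 = -0.09

-0.09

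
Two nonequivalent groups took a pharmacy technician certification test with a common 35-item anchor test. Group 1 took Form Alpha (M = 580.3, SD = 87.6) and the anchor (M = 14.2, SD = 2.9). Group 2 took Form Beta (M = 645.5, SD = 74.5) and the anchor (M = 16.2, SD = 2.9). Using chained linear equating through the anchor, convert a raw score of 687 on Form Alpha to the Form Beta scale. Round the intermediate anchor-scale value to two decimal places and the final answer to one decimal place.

684.8

Form Alpha → anchor (Group 1): v = (2.9/87.6)(687 − 580.3) + 14.2 = 17.73
anchor → Form Beta (Group 2): y = (74.5/2.9)(17.73 − 16.2) + 645.5 = 684.8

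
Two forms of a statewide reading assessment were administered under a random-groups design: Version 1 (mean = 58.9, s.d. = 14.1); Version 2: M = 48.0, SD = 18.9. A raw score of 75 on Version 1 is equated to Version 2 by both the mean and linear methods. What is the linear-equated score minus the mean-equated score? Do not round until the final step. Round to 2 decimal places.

5.48

Mean-equated: 75 + (48.0 − 58.9) = 64.10
Linear-equated: (18.9/14.1)(75 − 58.9) + 48.0 = 69.581
Difference = 69.581 − 64.10 = 5.48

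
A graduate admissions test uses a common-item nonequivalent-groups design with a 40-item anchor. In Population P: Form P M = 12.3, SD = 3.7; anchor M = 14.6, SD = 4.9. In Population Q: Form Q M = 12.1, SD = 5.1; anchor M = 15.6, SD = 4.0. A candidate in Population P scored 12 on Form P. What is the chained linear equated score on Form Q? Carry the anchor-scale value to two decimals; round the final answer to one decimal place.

10.3

Form P → anchor (Population P): v = (4.9/3.7)(12 − 12.3) + 14.6 = 14.20
anchor → Form Q (Population Q): y = (5.1/4.0)(14.20 − 15.6) + 12.1 = 10.3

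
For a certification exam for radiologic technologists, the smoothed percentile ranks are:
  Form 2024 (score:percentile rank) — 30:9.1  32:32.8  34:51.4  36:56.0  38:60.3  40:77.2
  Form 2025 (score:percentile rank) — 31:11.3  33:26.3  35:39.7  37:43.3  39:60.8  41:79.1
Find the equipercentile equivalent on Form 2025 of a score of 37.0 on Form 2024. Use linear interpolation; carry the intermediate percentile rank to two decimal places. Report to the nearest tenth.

38.7

PR of 37.0 on Form 2024: 56.0 + (37.0 − 36)/(38 − 36) × (60.3 − 56.0) = 58.15
On Form 2025, PR 58.15 falls between score 37 (PR 43.3) and 39 (PR 60.8).
Interpolate: 37 + (58.15 − 43.3)/(60.8 − 43.3) × (39 − 37) = 38.7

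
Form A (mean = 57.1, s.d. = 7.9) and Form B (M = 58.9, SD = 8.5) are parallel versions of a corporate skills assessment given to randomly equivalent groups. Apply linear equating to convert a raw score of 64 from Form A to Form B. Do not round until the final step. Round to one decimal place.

Linear equating: y = (SD_Y/SD_X)(x − M_X) + M_Y
y = (8.5/7.9)(64 − 57.1) + 58.9
y = 1.075949 × 6.9 + 58.9 = 7.4241 + 58.9 = 66.3

66.3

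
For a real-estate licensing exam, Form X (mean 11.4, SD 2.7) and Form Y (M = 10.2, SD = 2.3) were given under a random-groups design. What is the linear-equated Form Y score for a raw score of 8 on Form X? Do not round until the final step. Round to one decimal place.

7.3

Linear equating: y = (SD_Y/SD_X)(x − M_X) + M_Y
y = (2.3/2.7)(8 − 11.4) + 10.2
y = 0.851852 × -3.4 + 10.2 = -2.8963 + 10.2 = 7.3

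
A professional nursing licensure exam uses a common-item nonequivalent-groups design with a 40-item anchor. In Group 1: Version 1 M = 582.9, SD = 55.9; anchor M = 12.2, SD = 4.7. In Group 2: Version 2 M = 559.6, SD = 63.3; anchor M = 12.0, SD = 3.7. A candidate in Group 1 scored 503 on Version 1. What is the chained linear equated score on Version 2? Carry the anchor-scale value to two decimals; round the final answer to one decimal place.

448.1

Version 1 → anchor (Group 1): v = (4.7/55.9)(503 − 582.9) + 12.2 = 5.48
anchor → Version 2 (Group 2): y = (63.3/3.7)(5.48 − 12.0) + 559.6 = 448.1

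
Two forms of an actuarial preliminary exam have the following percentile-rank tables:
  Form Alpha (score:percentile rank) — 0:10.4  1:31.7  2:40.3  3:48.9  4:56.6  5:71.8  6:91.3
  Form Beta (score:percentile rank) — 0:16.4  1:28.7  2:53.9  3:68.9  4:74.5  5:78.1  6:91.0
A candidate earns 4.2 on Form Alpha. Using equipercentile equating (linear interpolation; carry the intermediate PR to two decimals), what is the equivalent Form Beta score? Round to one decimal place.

2.4

PR of 4.2 on Form Alpha: 56.6 + (4.2 − 4)/(5 − 4) × (71.8 − 56.6) = 59.64
On Form Beta, PR 59.64 falls between score 2 (PR 53.9) and 3 (PR 68.9).
Interpolate: 2 + (59.64 − 53.9)/(68.9 − 53.9) × (3 − 2) = 2.4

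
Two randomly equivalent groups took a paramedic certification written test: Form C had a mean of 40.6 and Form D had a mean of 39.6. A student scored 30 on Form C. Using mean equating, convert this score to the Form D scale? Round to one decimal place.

29.0

Mean equating: y = x + (M_Y − M_X) = 30 + (39.6 − 40.6) = 29.0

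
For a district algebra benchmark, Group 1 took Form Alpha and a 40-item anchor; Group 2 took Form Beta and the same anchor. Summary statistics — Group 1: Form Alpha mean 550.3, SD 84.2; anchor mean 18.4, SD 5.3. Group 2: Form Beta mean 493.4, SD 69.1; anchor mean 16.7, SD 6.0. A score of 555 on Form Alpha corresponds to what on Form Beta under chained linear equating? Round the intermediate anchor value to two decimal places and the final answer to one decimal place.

Form Alpha → anchor (Group 1): v = (5.3/84.2)(555 − 550.3) + 18.4 = 18.70
anchor → Form Beta (Group 2): y = (69.1/6.0)(18.70 − 16.7) + 493.4 = 516.4

516.4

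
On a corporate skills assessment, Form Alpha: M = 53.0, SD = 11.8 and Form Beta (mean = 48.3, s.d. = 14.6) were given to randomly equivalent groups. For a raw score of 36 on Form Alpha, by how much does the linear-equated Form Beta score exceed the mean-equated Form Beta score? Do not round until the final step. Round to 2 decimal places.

-4.03

Mean-equated: 36 + (48.3 − 53.0) = 31.30
Linear-equated: (14.6/11.8)(36 − 53.0) + 48.3 = 27.266
Difference = 27.266 − 31.30 = -4.03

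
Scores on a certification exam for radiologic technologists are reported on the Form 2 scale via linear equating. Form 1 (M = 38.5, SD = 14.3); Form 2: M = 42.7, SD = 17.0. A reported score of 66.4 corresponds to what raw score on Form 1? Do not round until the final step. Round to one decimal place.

Invert y = (SD_Y/SD_X)(x − M_X) + M_Y:
x = (SD_X/SD_Y)(y − M_Y) + M_X = (14.3/17.0)(66.4 − 42.7) + 38.5
x = 0.841176 × 23.700 + 38.5 = 58.4

58.4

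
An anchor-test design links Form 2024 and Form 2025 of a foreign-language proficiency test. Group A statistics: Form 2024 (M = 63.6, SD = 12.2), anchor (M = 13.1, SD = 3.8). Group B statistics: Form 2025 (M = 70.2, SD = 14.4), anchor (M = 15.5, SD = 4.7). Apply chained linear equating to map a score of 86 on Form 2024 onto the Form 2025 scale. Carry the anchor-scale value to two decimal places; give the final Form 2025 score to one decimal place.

Form 2024 → anchor (Group A): v = (3.8/12.2)(86 − 63.6) + 13.1 = 20.08
anchor → Form 2025 (Group B): y = (14.4/4.7)(20.08 − 15.5) + 70.2 = 84.2

84.2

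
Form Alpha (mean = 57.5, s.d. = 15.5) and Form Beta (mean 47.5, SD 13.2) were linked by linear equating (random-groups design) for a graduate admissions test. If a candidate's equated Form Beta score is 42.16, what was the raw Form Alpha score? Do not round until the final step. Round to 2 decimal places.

51.23

Invert y = (SD_Y/SD_X)(x − M_X) + M_Y:
x = (SD_X/SD_Y)(y − M_Y) + M_X = (15.5/13.2)(42.16 − 47.5) + 57.5
x = 1.174242 × -5.340 + 57.5 = 51.23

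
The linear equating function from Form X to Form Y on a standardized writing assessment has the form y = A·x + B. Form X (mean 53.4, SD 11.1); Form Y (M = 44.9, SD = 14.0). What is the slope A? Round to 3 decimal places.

1.261

A = SD_Y / SD_X = 14.0 / 11.1 = 1.261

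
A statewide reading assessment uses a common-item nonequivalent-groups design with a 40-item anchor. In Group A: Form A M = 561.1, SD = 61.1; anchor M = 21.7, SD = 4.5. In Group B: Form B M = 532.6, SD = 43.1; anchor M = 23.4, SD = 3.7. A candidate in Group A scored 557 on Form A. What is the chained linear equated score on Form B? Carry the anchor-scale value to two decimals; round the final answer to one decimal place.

Form A → anchor (Group A): v = (4.5/61.1)(557 − 561.1) + 21.7 = 21.40
anchor → Form B (Group B): y = (43.1/3.7)(21.40 − 23.4) + 532.6 = 509.3

509.3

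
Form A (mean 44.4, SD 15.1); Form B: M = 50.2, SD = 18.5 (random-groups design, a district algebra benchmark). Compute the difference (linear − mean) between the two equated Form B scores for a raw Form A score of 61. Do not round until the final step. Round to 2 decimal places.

3.74

Mean-equated: 61 + (50.2 − 44.4) = 66.80
Linear-equated: (18.5/15.1)(61 − 44.4) + 50.2 = 70.538
Difference = 70.538 − 66.80 = 3.74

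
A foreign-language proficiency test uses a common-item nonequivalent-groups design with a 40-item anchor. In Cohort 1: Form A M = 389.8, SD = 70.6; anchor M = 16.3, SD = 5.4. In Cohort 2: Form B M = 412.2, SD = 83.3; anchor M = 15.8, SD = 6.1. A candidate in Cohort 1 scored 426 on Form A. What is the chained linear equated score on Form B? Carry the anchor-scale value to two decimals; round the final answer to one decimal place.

Form A → anchor (Cohort 1): v = (5.4/70.6)(426 − 389.8) + 16.3 = 19.07
anchor → Form B (Cohort 2): y = (83.3/6.1)(19.07 − 15.8) + 412.2 = 456.9

456.9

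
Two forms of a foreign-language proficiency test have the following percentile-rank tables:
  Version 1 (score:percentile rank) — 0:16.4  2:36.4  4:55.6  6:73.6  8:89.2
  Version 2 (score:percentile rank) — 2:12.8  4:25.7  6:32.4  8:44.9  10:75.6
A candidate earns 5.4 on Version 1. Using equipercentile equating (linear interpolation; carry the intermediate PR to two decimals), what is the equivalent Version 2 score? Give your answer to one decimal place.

9.5

PR of 5.4 on Version 1: 55.6 + (5.4 − 4)/(6 − 4) × (73.6 − 55.6) = 68.20
On Version 2, PR 68.20 falls between score 8 (PR 44.9) and 10 (PR 75.6).
Interpolate: 8 + (68.20 − 44.9)/(75.6 − 44.9) × (10 − 8) = 9.5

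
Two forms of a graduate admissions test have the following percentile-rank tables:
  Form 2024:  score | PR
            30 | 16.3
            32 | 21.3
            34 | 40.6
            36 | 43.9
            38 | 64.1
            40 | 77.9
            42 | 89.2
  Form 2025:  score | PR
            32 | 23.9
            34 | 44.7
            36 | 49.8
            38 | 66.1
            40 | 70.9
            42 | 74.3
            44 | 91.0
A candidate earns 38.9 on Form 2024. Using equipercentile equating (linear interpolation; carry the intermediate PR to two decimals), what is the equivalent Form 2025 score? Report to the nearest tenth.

PR of 38.9 on Form 2024: 64.1 + (38.9 − 38)/(40 − 38) × (77.9 − 64.1) = 70.31
On Form 2025, PR 70.31 falls between score 38 (PR 66.1) and 40 (PR 70.9).
Interpolate: 38 + (70.31 − 66.1)/(70.9 − 66.1) × (40 − 38) = 39.8

39.8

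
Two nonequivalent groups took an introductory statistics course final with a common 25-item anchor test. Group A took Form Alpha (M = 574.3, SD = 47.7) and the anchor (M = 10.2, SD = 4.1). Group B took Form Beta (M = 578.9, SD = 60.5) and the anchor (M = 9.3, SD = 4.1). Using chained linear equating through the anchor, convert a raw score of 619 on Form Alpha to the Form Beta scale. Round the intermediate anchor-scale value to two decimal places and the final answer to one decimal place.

Form Alpha → anchor (Group A): v = (4.1/47.7)(619 − 574.3) + 10.2 = 14.04
anchor → Form Beta (Group B): y = (60.5/4.1)(14.04 − 9.3) + 578.9 = 648.8

648.8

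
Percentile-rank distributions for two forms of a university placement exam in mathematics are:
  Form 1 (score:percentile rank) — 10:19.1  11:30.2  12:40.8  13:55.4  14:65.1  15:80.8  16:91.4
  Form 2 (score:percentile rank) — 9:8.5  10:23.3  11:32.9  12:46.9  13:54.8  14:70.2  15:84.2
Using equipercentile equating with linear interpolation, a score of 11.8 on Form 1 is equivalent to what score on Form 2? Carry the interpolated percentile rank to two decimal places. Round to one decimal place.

11.4

PR of 11.8 on Form 1: 30.2 + (11.8 − 11)/(12 − 11) × (40.8 − 30.2) = 38.68
On Form 2, PR 38.68 falls between score 11 (PR 32.9) and 12 (PR 46.9).
Interpolate: 11 + (38.68 − 32.9)/(46.9 − 32.9) × (12 − 11) = 11.4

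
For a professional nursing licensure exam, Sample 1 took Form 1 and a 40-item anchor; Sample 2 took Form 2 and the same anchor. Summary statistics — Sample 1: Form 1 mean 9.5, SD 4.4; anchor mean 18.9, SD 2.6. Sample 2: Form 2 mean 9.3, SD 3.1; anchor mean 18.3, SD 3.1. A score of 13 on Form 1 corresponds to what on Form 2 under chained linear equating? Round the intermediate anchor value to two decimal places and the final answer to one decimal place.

12.0

Form 1 → anchor (Sample 1): v = (2.6/4.4)(13 − 9.5) + 18.9 = 20.97
anchor → Form 2 (Sample 2): y = (3.1/3.1)(20.97 − 18.3) + 9.3 = 12.0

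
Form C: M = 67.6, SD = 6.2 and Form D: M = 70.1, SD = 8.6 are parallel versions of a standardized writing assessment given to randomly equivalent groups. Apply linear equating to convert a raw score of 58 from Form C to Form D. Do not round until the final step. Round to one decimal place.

Linear equating: y = (SD_Y/SD_X)(x − M_X) + M_Y
y = (8.6/6.2)(58 − 67.6) + 70.1
y = 1.387097 × -9.6 + 70.1 = -13.3161 + 70.1 = 56.8

56.8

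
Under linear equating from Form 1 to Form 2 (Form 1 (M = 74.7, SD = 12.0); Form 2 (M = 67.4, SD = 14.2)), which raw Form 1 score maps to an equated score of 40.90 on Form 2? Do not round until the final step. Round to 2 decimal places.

52.31

Invert y = (SD_Y/SD_X)(x − M_X) + M_Y:
x = (SD_X/SD_Y)(y − M_Y) + M_X = (12.0/14.2)(40.90 − 67.4) + 74.7
x = 0.845070 × -26.500 + 74.7 = 52.31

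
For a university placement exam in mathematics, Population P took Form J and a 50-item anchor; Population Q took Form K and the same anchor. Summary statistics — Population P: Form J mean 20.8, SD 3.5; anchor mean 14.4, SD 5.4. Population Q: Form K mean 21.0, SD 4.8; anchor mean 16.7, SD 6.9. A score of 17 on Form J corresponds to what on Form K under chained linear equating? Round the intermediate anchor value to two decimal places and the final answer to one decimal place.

Form J → anchor (Population P): v = (5.4/3.5)(17 − 20.8) + 14.4 = 8.54
anchor → Form K (Population Q): y = (4.8/6.9)(8.54 − 16.7) + 21.0 = 15.3

15.3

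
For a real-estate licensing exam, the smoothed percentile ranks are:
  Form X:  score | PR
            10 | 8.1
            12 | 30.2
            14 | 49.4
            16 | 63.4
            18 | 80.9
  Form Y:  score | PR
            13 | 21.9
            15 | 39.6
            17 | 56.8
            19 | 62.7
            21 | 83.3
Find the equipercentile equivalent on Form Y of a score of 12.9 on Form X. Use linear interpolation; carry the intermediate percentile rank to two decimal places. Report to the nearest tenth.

PR of 12.9 on Form X: 30.2 + (12.9 − 12)/(14 − 12) × (49.4 − 30.2) = 38.84
On Form Y, PR 38.84 falls between score 13 (PR 21.9) and 15 (PR 39.6).
Interpolate: 13 + (38.84 − 21.9)/(39.6 − 21.9) × (15 − 13) = 14.9

14.9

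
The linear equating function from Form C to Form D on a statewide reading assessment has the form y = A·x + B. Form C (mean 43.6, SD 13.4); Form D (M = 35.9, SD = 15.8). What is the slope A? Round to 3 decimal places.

A = SD_Y / SD_X = 15.8 / 13.4 = 1.179

1.179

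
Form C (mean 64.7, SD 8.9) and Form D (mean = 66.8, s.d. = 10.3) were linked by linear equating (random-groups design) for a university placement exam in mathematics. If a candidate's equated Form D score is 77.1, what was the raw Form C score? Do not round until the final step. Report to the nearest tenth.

73.6

Invert y = (SD_Y/SD_X)(x − M_X) + M_Y:
x = (SD_X/SD_Y)(y − M_Y) + M_X = (8.9/10.3)(77.1 − 66.8) + 64.7
x = 0.864078 × 10.300 + 64.7 = 73.6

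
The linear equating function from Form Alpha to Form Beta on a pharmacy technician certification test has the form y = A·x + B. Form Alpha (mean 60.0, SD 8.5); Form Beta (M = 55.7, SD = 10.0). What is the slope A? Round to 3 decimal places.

1.176

A = SD_Y / SD_X = 10.0 / 8.5 = 1.176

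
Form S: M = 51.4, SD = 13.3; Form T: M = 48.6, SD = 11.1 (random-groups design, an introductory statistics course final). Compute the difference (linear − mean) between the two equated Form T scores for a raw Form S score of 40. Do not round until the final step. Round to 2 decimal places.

1.89

Mean-equated: 40 + (48.6 − 51.4) = 37.20
Linear-equated: (11.1/13.3)(40 − 51.4) + 48.6 = 39.086
Difference = 39.086 − 37.20 = 1.89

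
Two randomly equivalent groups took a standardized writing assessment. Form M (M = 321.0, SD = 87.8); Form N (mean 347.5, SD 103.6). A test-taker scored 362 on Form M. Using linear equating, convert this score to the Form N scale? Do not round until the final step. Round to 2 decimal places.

Linear equating: y = (SD_Y/SD_X)(x − M_X) + M_Y
y = (103.6/87.8)(362 − 321.0) + 347.5
y = 1.179954 × 41.0 + 347.5 = 48.3781 + 347.5 = 395.88

395.88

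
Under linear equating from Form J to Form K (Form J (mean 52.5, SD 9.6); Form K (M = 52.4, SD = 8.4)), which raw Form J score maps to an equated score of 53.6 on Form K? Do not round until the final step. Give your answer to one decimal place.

53.9

Invert y = (SD_Y/SD_X)(x − M_X) + M_Y:
x = (SD_X/SD_Y)(y − M_Y) + M_X = (9.6/8.4)(53.6 − 52.4) + 52.5
x = 1.142857 × 1.200 + 52.5 = 53.9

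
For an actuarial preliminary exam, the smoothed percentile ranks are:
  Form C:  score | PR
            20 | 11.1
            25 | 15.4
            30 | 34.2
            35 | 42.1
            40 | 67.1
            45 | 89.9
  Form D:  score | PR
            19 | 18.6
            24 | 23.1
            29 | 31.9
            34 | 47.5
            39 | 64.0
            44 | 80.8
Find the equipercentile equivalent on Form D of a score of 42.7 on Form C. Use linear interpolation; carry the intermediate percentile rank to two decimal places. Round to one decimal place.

PR of 42.7 on Form C: 67.1 + (42.7 − 40)/(45 − 40) × (89.9 − 67.1) = 79.41
On Form D, PR 79.41 falls between score 39 (PR 64.0) and 44 (PR 80.8).
Interpolate: 39 + (79.41 − 64.0)/(80.8 − 64.0) × (44 − 39) = 43.6

43.6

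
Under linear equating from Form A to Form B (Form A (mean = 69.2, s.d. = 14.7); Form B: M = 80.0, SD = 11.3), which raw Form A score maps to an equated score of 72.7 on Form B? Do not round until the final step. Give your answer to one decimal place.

59.7

Invert y = (SD_Y/SD_X)(x − M_X) + M_Y:
x = (SD_X/SD_Y)(y − M_Y) + M_X = (14.7/11.3)(72.7 − 80.0) + 69.2
x = 1.300885 × -7.300 + 69.2 = 59.7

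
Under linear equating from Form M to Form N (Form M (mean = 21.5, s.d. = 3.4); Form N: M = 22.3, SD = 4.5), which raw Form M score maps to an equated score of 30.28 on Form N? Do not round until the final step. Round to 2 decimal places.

Invert y = (SD_Y/SD_X)(x − M_X) + M_Y:
x = (SD_X/SD_Y)(y − M_Y) + M_X = (3.4/4.5)(30.28 − 22.3) + 21.5
x = 0.755556 × 7.980 + 21.5 = 27.53

27.53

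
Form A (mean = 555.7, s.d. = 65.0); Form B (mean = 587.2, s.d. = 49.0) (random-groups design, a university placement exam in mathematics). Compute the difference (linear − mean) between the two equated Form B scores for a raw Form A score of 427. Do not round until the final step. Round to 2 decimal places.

Mean-equated: 427 + (587.2 − 555.7) = 458.50
Linear-equated: (49.0/65.0)(427 − 555.7) + 587.2 = 490.180
Difference = 490.180 − 458.50 = 31.68

31.68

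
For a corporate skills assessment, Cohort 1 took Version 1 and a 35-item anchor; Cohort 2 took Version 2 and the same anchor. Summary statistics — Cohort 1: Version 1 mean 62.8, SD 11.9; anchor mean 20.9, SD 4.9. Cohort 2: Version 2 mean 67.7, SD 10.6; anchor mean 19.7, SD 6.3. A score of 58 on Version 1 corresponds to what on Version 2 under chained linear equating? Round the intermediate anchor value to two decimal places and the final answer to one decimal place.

Version 1 → anchor (Cohort 1): v = (4.9/11.9)(58 − 62.8) + 20.9 = 18.92
anchor → Version 2 (Cohort 2): y = (10.6/6.3)(18.92 − 19.7) + 67.7 = 66.4

66.4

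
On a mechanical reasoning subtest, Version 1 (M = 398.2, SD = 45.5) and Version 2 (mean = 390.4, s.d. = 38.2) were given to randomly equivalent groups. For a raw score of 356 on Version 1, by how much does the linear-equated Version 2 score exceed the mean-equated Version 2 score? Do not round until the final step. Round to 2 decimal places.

Mean-equated: 356 + (390.4 − 398.2) = 348.20
Linear-equated: (38.2/45.5)(356 − 398.2) + 390.4 = 354.971
Difference = 354.971 − 348.20 = 6.77

6.77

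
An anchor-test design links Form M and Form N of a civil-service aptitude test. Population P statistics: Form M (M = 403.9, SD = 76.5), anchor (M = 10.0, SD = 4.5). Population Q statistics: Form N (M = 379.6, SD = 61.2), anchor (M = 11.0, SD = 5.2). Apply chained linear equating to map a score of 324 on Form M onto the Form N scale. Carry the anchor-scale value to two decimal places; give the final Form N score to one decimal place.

Form M → anchor (Population P): v = (4.5/76.5)(324 − 403.9) + 10.0 = 5.30
anchor → Form N (Population Q): y = (61.2/5.2)(5.30 − 11.0) + 379.6 = 312.5

312.5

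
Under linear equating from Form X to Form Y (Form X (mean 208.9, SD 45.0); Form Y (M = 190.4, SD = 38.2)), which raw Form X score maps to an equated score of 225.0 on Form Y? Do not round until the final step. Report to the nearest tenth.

249.7

Invert y = (SD_Y/SD_X)(x − M_X) + M_Y:
x = (SD_X/SD_Y)(y − M_Y) + M_X = (45.0/38.2)(225.0 − 190.4) + 208.9
x = 1.178010 × 34.600 + 208.9 = 249.7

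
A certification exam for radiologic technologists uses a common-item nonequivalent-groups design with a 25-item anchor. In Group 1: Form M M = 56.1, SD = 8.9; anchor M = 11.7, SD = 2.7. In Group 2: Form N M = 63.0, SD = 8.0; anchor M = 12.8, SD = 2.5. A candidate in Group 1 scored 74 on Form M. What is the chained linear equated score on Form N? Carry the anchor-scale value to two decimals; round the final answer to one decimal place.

76.9

Form M → anchor (Group 1): v = (2.7/8.9)(74 − 56.1) + 11.7 = 17.13
anchor → Form N (Group 2): y = (8.0/2.5)(17.13 − 12.8) + 63.0 = 76.9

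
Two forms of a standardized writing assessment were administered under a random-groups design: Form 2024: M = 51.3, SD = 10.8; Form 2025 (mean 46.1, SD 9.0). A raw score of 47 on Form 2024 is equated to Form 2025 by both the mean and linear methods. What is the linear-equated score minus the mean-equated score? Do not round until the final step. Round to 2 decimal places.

Mean-equated: 47 + (46.1 − 51.3) = 41.80
Linear-equated: (9.0/10.8)(47 − 51.3) + 46.1 = 42.517
Difference = 42.517 − 41.80 = 0.72

0.72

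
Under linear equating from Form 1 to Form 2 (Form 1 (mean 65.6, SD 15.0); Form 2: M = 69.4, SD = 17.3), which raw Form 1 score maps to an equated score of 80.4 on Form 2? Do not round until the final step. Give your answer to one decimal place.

Invert y = (SD_Y/SD_X)(x − M_X) + M_Y:
x = (SD_X/SD_Y)(y − M_Y) + M_X = (15.0/17.3)(80.4 − 69.4) + 65.6
x = 0.867052 × 11.000 + 65.6 = 75.1

75.1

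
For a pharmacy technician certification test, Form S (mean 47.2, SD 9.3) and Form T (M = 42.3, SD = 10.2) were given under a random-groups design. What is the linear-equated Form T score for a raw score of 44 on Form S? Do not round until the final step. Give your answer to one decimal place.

Linear equating: y = (SD_Y/SD_X)(x − M_X) + M_Y
y = (10.2/9.3)(44 − 47.2) + 42.3
y = 1.096774 × -3.2 + 42.3 = -3.5097 + 42.3 = 38.8

38.8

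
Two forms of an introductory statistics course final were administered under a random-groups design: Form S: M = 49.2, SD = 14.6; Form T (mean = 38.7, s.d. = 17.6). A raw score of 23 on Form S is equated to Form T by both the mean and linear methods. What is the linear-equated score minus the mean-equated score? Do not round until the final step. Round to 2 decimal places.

-5.38

Mean-equated: 23 + (38.7 − 49.2) = 12.50
Linear-equated: (17.6/14.6)(23 − 49.2) + 38.7 = 7.116
Difference = 7.116 − 12.50 = -5.38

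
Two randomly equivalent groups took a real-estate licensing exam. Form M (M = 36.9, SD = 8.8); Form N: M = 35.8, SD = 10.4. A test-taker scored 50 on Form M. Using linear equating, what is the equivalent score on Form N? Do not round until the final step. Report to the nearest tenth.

Linear equating: y = (SD_Y/SD_X)(x − M_X) + M_Y
y = (10.4/8.8)(50 − 36.9) + 35.8
y = 1.181818 × 13.1 + 35.8 = 15.4818 + 35.8 = 51.3

51.3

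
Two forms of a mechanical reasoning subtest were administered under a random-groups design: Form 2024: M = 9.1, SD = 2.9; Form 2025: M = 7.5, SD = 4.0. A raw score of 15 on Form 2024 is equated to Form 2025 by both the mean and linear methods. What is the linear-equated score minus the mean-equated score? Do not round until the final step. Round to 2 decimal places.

2.24

Mean-equated: 15 + (7.5 − 9.1) = 13.40
Linear-equated: (4.0/2.9)(15 − 9.1) + 7.5 = 15.638
Difference = 15.638 − 13.40 = 2.24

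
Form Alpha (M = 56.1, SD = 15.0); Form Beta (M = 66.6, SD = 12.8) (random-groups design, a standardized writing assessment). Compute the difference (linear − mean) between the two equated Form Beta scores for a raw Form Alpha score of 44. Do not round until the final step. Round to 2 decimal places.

Mean-equated: 44 + (66.6 − 56.1) = 54.50
Linear-equated: (12.8/15.0)(44 − 56.1) + 66.6 = 56.275
Difference = 56.275 − 54.50 = 1.77

1.77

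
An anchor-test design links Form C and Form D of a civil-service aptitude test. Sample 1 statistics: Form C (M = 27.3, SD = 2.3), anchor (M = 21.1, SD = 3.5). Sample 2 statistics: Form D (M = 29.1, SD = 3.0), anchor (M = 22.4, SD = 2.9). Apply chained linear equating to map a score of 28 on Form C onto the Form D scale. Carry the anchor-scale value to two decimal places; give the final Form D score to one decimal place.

28.9

Form C → anchor (Sample 1): v = (3.5/2.3)(28 − 27.3) + 21.1 = 22.17
anchor → Form D (Sample 2): y = (3.0/2.9)(22.17 − 22.4) + 29.1 = 28.9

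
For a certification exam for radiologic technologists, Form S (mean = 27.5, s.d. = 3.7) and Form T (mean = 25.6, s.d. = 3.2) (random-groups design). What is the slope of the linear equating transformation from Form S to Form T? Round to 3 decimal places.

0.865

A = SD_Y / SD_X = 3.2 / 3.7 = 0.865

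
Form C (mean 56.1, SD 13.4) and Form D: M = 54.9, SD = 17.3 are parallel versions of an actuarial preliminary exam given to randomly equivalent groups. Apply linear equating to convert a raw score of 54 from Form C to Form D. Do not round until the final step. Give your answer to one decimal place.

52.2

Linear equating: y = (SD_Y/SD_X)(x − M_X) + M_Y
y = (17.3/13.4)(54 − 56.1) + 54.9
y = 1.291045 × -2.1 + 54.9 = -2.7112 + 54.9 = 52.2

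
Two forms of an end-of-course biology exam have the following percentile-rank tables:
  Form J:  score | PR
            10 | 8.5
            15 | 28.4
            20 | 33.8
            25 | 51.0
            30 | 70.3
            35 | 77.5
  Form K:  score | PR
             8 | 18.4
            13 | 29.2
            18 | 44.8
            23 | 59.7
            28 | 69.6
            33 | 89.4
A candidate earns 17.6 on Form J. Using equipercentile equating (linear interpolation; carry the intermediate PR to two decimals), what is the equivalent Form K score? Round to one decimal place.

PR of 17.6 on Form J: 28.4 + (17.6 − 15)/(20 − 15) × (33.8 − 28.4) = 31.21
On Form K, PR 31.21 falls between score 13 (PR 29.2) and 18 (PR 44.8).
Interpolate: 13 + (31.21 − 29.2)/(44.8 − 29.2) × (18 − 13) = 13.6

13.6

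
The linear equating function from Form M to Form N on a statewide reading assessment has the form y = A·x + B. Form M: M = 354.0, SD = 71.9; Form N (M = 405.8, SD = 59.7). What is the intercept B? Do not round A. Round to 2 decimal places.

A = SD_Y / SD_X = 59.7 / 71.9 = 0.830320
B = M_Y − A·M_X = 405.8 − 0.830320 × 354.0 = 111.87

111.87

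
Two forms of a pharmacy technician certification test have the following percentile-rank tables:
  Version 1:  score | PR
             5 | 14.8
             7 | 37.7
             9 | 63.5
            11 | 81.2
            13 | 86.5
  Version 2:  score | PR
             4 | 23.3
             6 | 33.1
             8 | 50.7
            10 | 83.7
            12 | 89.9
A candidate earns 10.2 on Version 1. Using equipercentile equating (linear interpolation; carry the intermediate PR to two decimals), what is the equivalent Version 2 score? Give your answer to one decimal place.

9.4

PR of 10.2 on Version 1: 63.5 + (10.2 − 9)/(11 − 9) × (81.2 − 63.5) = 74.12
On Version 2, PR 74.12 falls between score 8 (PR 50.7) and 10 (PR 83.7).
Interpolate: 8 + (74.12 − 50.7)/(83.7 − 50.7) × (10 − 8) = 9.4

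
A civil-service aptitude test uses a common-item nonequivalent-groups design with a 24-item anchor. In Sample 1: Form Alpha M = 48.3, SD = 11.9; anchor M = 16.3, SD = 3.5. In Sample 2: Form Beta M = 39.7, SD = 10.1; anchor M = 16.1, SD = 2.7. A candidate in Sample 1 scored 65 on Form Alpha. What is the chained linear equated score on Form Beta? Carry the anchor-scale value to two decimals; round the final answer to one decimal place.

58.8

Form Alpha → anchor (Sample 1): v = (3.5/11.9)(65 − 48.3) + 16.3 = 21.21
anchor → Form Beta (Sample 2): y = (10.1/2.7)(21.21 − 16.1) + 39.7 = 58.8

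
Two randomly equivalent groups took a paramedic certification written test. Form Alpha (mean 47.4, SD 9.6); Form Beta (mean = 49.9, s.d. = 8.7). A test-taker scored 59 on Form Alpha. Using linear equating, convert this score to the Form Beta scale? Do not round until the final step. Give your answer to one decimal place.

60.4

Linear equating: y = (SD_Y/SD_X)(x − M_X) + M_Y
y = (8.7/9.6)(59 − 47.4) + 49.9
y = 0.906250 × 11.6 + 49.9 = 10.5125 + 49.9 = 60.4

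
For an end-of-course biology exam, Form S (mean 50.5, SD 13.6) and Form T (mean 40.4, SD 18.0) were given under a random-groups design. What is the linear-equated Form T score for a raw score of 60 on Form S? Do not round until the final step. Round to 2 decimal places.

52.97

Linear equating: y = (SD_Y/SD_X)(x − M_X) + M_Y
y = (18.0/13.6)(60 − 50.5) + 40.4
y = 1.323529 × 9.5 + 40.4 = 12.5735 + 40.4 = 52.97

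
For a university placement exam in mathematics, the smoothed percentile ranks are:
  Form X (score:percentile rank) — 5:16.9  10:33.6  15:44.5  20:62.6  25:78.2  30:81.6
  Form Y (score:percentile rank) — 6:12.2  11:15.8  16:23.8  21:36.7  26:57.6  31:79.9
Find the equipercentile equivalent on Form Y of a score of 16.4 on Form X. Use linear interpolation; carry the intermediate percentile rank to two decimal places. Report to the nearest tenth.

24.1

PR of 16.4 on Form X: 44.5 + (16.4 − 15)/(20 − 15) × (62.6 − 44.5) = 49.57
On Form Y, PR 49.57 falls between score 21 (PR 36.7) and 26 (PR 57.6).
Interpolate: 21 + (49.57 − 36.7)/(57.6 − 36.7) × (26 − 21) = 24.1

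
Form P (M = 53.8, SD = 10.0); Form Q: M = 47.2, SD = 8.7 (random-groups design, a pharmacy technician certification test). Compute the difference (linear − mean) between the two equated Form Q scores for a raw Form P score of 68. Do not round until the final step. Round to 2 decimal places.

-1.85

Mean-equated: 68 + (47.2 − 53.8) = 61.40
Linear-equated: (8.7/10.0)(68 − 53.8) + 47.2 = 59.554
Difference = 59.554 − 61.40 = -1.85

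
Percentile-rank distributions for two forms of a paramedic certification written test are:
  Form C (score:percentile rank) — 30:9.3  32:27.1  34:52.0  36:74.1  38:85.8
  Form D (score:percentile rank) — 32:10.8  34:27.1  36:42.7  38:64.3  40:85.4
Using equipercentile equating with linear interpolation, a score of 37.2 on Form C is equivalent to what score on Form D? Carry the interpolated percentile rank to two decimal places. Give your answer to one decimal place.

39.6

PR of 37.2 on Form C: 74.1 + (37.2 − 36)/(38 − 36) × (85.8 − 74.1) = 81.12
On Form D, PR 81.12 falls between score 38 (PR 64.3) and 40 (PR 85.4).
Interpolate: 38 + (81.12 − 64.3)/(85.4 − 64.3) × (40 − 38) = 39.6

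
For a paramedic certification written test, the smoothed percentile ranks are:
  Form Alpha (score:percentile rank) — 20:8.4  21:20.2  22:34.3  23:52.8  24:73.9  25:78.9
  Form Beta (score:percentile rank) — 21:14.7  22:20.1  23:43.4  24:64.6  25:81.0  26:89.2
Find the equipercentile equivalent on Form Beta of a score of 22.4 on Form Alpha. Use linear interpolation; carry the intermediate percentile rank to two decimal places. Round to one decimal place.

PR of 22.4 on Form Alpha: 34.3 + (22.4 − 22)/(23 − 22) × (52.8 − 34.3) = 41.70
On Form Beta, PR 41.70 falls between score 22 (PR 20.1) and 23 (PR 43.4).
Interpolate: 22 + (41.70 − 20.1)/(43.4 − 20.1) × (23 − 22) = 22.9

22.9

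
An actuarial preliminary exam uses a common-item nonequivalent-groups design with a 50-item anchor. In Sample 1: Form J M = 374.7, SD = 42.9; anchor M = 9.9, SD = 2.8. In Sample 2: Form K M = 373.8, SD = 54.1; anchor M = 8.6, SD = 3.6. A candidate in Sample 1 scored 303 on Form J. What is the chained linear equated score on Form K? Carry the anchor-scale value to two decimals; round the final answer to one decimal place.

Form J → anchor (Sample 1): v = (2.8/42.9)(303 − 374.7) + 9.9 = 5.22
anchor → Form K (Sample 2): y = (54.1/3.6)(5.22 − 8.6) + 373.8 = 323.0

323.0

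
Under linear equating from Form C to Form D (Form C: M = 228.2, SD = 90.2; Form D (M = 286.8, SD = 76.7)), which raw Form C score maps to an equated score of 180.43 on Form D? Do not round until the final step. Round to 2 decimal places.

Invert y = (SD_Y/SD_X)(x − M_X) + M_Y:
x = (SD_X/SD_Y)(y − M_Y) + M_X = (90.2/76.7)(180.43 − 286.8) + 228.2
x = 1.176010 × -106.370 + 228.2 = 103.11

103.11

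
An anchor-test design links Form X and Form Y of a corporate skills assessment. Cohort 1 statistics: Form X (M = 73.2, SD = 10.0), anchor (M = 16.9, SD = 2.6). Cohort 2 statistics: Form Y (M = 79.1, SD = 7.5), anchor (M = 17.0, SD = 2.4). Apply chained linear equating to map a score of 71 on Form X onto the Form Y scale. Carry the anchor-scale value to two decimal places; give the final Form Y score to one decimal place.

Form X → anchor (Cohort 1): v = (2.6/10.0)(71 − 73.2) + 16.9 = 16.33
anchor → Form Y (Cohort 2): y = (7.5/2.4)(16.33 − 17.0) + 79.1 = 77.0

77.0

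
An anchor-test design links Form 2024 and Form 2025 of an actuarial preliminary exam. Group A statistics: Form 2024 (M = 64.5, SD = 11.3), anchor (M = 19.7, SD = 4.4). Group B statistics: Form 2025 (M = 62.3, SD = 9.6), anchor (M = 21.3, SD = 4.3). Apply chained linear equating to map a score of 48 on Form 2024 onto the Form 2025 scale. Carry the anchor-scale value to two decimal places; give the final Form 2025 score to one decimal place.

Form 2024 → anchor (Group A): v = (4.4/11.3)(48 − 64.5) + 19.7 = 13.28
anchor → Form 2025 (Group B): y = (9.6/4.3)(13.28 − 21.3) + 62.3 = 44.4

44.4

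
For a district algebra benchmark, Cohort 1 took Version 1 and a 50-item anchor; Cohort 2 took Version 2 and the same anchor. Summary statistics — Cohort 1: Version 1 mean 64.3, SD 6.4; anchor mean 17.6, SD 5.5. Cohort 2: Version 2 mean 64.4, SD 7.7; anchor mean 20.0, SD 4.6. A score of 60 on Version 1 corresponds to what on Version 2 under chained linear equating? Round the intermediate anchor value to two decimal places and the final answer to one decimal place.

54.2

Version 1 → anchor (Cohort 1): v = (5.5/6.4)(60 − 64.3) + 17.6 = 13.90
anchor → Version 2 (Cohort 2): y = (7.7/4.6)(13.90 − 20.0) + 64.4 = 54.2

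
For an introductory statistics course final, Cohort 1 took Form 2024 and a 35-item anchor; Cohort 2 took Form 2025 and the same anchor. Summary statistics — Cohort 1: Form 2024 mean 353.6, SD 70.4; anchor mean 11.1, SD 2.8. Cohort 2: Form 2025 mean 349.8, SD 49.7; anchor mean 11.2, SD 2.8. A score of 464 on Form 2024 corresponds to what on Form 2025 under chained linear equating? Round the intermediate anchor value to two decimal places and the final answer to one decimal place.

Form 2024 → anchor (Cohort 1): v = (2.8/70.4)(464 − 353.6) + 11.1 = 15.49
anchor → Form 2025 (Cohort 2): y = (49.7/2.8)(15.49 − 11.2) + 349.8 = 425.9

425.9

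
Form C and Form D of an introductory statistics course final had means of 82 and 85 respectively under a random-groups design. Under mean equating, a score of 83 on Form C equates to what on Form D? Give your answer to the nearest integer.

86

Mean equating: y = x + (M_Y − M_X) = 83 + (85 − 82) = 86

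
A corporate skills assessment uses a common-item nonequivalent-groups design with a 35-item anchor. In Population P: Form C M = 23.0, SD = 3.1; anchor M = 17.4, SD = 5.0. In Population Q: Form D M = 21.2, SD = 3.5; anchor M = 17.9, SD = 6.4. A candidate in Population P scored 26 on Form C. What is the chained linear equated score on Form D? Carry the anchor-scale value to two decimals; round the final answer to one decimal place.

Form C → anchor (Population P): v = (5.0/3.1)(26 − 23.0) + 17.4 = 22.24
anchor → Form D (Population Q): y = (3.5/6.4)(22.24 − 17.9) + 21.2 = 23.6

23.6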